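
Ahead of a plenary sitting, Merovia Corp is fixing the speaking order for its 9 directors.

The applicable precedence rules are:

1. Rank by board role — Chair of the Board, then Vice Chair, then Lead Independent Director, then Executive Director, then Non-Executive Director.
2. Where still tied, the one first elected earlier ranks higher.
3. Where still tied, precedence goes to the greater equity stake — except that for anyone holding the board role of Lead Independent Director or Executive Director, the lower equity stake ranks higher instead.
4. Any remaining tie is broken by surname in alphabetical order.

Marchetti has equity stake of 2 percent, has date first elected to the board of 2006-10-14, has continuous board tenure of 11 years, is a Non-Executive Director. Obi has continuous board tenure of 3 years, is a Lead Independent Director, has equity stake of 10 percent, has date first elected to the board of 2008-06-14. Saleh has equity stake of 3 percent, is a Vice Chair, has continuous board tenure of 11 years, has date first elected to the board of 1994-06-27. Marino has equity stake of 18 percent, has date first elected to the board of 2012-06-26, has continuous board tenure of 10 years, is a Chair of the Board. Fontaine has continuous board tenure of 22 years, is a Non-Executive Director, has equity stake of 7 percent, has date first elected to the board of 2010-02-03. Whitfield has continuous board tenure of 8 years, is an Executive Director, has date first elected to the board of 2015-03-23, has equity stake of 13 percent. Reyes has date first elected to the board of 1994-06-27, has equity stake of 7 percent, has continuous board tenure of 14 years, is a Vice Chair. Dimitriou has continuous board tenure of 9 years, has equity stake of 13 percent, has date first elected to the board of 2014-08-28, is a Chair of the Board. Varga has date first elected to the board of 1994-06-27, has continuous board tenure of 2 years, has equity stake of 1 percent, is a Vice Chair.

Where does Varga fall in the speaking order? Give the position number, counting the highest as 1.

By board role: Marino and Dimitriou (Chair of the Board); then Reyes, Saleh and Varga (Vice Chair); then Obi (Lead Independent Director); then Whitfield (Executive Director); then Marchetti and Fontaine (Non-Executive Director).
Among Marino and Dimitriou, by date first elected to the board (earlier first): Marino (2012-06-26) before Dimitriou (2014-08-28).
Reyes, Saleh and Varga all have date first elected to the board 1994-06-27, so the next rule applies.
Among Reyes, Saleh and Varga, by equity stake (higher first): Reyes (7 percent) before Saleh (3 percent) before Varga (1 percent).
Among Marchetti and Fontaine, by date first elected to the board (earlier first): Marchetti (2006-10-14) before Fontaine (2010-02-03).
Order: Marino, Dimitriou, Reyes, Saleh, Varga, Obi, Whitfield, Marchetti, Fontaine. So position 5.

5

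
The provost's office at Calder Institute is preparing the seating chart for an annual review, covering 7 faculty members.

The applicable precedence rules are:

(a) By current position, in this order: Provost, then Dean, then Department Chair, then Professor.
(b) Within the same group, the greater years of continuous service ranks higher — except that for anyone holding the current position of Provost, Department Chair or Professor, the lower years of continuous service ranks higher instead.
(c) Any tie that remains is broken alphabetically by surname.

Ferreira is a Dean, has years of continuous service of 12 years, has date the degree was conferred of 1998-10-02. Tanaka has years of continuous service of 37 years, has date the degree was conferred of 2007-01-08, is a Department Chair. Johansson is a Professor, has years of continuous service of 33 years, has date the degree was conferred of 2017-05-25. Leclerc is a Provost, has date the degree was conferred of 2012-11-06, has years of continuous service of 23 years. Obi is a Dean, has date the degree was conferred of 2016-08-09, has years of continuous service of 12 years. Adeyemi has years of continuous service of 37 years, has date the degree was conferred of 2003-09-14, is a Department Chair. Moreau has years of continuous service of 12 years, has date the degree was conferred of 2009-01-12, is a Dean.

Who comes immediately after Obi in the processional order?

Adeyemi

By current position: Leclerc (Provost); then Ferreira, Moreau and Obi (Dean); then Adeyemi and Tanaka (Department Chair); then Johansson (Professor).
Ferreira, Moreau and Obi all have years of continuous service 12 years, so the next rule applies.
Among Ferreira, Moreau and Obi, alphabetically by surname: Ferreira before Moreau before Obi.
Adeyemi and Tanaka both have years of continuous service 37 years, so the next rule applies.
Among Adeyemi and Tanaka, alphabetically by surname: Adeyemi before Tanaka.
Order: Leclerc, Ferreira, Moreau, Obi, Adeyemi, Tanaka, Johansson.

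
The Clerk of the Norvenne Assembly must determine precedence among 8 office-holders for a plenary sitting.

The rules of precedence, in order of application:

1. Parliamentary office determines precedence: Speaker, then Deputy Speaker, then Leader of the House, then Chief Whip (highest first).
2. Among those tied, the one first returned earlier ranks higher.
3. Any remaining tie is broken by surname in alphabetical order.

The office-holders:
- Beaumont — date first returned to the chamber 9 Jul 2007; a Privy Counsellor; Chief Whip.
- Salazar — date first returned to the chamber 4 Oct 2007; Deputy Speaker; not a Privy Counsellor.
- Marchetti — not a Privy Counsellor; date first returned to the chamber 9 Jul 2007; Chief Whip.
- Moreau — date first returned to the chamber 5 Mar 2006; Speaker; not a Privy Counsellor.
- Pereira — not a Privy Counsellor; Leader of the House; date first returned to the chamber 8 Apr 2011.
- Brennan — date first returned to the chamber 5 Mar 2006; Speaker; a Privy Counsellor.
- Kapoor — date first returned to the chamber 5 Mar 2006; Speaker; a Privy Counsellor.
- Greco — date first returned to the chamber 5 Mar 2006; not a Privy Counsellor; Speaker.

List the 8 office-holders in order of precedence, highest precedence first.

Brennan, Greco, Kapoor, Moreau, Salazar, Pereira, Beaumont, Marchetti

By parliamentary office: Brennan, Greco, Kapoor and Moreau (Speaker); then Salazar (Deputy Speaker); then Pereira (Leader of the House); then Beaumont and Marchetti (Chief Whip).
Brennan, Greco, Kapoor and Moreau all have date first returned to the chamber 5 Mar 2006, so the next rule applies.
Among Brennan, Greco, Kapoor and Moreau, alphabetically by surname: Brennan before Greco before Kapoor before Moreau.
Beaumont and Marchetti both have date first returned to the chamber 9 Jul 2007, so the next rule applies.
Among Beaumont and Marchetti, alphabetically by surname: Beaumont before Marchetti.
Full order: Brennan, Greco, Kapoor, Moreau, Salazar, Pereira, Beaumont, Marchetti.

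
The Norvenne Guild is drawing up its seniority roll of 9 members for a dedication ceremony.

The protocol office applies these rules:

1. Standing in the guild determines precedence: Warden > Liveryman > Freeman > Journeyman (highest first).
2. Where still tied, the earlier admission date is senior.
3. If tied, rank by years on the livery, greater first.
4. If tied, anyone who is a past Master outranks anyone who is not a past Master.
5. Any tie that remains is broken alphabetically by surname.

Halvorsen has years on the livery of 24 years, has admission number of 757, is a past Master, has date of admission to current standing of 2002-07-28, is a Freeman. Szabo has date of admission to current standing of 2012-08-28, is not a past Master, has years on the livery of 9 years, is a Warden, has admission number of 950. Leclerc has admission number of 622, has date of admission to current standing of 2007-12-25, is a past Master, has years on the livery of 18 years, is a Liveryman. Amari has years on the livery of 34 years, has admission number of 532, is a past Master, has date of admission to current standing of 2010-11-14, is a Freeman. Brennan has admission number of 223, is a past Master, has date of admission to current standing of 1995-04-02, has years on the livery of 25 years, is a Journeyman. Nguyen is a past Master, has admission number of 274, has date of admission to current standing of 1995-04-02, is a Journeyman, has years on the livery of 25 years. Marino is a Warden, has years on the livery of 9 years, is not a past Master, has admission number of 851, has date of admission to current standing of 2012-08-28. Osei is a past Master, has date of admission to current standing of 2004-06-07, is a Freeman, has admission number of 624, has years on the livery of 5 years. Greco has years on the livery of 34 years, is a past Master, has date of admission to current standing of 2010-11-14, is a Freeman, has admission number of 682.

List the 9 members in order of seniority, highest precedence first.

By standing in the guild: Marino and Szabo (Warden); then Leclerc (Liveryman); then Halvorsen, Osei, Amari and Greco (Freeman); then Brennan and Nguyen (Journeyman).
Marino and Szabo both have date of admission to current standing 2012-08-28, so the next rule applies.
Marino and Szabo both have years on the livery 9 years, so the next rule applies.
Marino and Szabo are each not a past Master, so the next rule applies.
Among Marino and Szabo, alphabetically by surname: Marino before Szabo.
Among Halvorsen, Osei, Amari and Greco, by date of admission to current standing (earlier first): Halvorsen (2002-07-28) before Osei (2004-06-07) before Amari and Greco (2010-11-14).
Amari and Greco both have years on the livery 34 years, so the next rule applies.
Amari and Greco are each a past Master, so the next rule applies.
Among Amari and Greco, alphabetically by surname: Amari before Greco.
Brennan and Nguyen both have date of admission to current standing 1995-04-02, so the next rule applies.
Brennan and Nguyen both have years on the livery 25 years, so the next rule applies.
Brennan and Nguyen are each a past Master, so the next rule applies.
Among Brennan and Nguyen, alphabetically by surname: Brennan before Nguyen.
Full order: Marino, Szabo, Leclerc, Halvorsen, Osei, Amari, Greco, Brennan, Nguyen.

Marino, Szabo, Leclerc, Halvorsen, Osei, Amari, Greco, Brennan, Nguyen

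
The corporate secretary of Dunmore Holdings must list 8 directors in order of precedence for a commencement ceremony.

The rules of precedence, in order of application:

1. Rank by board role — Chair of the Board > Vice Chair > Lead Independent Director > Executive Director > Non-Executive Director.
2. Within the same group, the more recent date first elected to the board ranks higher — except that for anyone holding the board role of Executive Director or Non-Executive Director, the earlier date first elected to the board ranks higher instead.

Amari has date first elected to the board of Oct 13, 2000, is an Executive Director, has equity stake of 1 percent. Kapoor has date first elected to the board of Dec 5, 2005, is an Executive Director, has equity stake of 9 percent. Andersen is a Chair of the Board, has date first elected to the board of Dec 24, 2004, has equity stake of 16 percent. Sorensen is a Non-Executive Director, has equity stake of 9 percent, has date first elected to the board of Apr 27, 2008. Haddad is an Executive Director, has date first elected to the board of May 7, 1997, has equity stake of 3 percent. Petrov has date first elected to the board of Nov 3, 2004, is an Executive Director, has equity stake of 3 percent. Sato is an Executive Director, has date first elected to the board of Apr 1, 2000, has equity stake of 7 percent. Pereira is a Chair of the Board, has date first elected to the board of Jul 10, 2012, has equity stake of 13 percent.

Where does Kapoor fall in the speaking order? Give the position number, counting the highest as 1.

By board role: Pereira and Andersen (Chair of the Board); then Haddad, Sato, Amari, Petrov and Kapoor (Executive Director); then Sorensen (Non-Executive Director).
Among Pereira and Andersen, by date first elected to the board (later first): Pereira (Jul 10, 2012) before Andersen (Dec 24, 2004).
Among Haddad, Sato, Amari, Petrov and Kapoor, by date first elected to the board (earlier first) (reversed rule for this group): Haddad (May 7, 1997) before Sato (Apr 1, 2000) before Amari (Oct 13, 2000) before Petrov (Nov 3, 2004) before Kapoor (Dec 5, 2005).
Order: Pereira, Andersen, Haddad, Sato, Amari, Petrov, Kapoor, Sorensen. So position 7.

7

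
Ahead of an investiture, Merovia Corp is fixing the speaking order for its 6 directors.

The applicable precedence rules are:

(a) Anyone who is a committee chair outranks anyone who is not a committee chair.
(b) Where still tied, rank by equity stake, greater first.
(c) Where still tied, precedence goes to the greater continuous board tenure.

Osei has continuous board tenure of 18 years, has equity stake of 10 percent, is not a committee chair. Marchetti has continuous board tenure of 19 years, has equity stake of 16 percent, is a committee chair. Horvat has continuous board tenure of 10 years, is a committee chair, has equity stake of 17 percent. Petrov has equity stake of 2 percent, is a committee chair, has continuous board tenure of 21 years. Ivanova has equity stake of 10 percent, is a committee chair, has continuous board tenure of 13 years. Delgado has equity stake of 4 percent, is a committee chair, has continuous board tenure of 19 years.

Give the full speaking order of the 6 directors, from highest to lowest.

By the first rule: Horvat, Marchetti, Ivanova, Delgado and Petrov (each a committee chair); then Osei (not a committee chair).
Among Horvat, Marchetti, Ivanova, Delgado and Petrov, by equity stake (higher first): Horvat (17 percent) before Marchetti (16 percent) before Ivanova (10 percent) before Delgado (4 percent) before Petrov (2 percent).
Full order: Horvat, Marchetti, Ivanova, Delgado, Petrov, Osei.

Horvat, Marchetti, Ivanova, Delgado, Petrov, Osei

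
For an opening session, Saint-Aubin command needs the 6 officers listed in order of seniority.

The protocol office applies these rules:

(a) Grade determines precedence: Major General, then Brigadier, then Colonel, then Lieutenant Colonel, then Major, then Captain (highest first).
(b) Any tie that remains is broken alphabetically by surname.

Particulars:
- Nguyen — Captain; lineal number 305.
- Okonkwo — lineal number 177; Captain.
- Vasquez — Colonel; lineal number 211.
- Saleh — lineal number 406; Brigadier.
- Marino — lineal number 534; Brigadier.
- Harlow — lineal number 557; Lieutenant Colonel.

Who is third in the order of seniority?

By grade: Marino and Saleh (Brigadier); then Vasquez (Colonel); then Harlow (Lieutenant Colonel); then Nguyen and Okonkwo (Captain).
Among Marino and Saleh, alphabetically by surname: Marino before Saleh.
Among Nguyen and Okonkwo, alphabetically by surname: Nguyen before Okonkwo.
Order: Marino, Saleh, Vasquez, Harlow, Nguyen, Okonkwo.

Vasquez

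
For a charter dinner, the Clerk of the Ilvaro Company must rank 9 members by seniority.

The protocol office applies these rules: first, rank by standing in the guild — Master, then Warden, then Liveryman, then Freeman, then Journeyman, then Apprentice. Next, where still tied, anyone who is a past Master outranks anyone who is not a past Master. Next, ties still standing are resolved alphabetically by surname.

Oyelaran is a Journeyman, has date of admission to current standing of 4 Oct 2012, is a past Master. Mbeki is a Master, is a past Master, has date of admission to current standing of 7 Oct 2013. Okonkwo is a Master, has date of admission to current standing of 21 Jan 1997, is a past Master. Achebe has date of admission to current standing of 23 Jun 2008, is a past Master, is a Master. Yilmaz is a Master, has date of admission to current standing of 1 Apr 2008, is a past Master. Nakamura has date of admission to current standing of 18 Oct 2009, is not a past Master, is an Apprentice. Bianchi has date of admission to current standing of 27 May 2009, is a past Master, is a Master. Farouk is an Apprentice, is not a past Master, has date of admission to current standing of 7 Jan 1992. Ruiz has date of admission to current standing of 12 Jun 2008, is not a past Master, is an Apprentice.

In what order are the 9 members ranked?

Achebe, Bianchi, Mbeki, Okonkwo, Yilmaz, Oyelaran, Farouk, Nakamura, Ruiz

By standing in the guild: Achebe, Bianchi, Mbeki, Okonkwo and Yilmaz (Master); then Oyelaran (Journeyman); then Farouk, Nakamura and Ruiz (Apprentice).
Achebe, Bianchi, Mbeki, Okonkwo and Yilmaz are each a past Master, so the next rule applies.
Among Achebe, Bianchi, Mbeki, Okonkwo and Yilmaz, alphabetically by surname: Achebe before Bianchi before Mbeki before Okonkwo before Yilmaz.
Farouk, Nakamura and Ruiz are each not a past Master, so the next rule applies.
Among Farouk, Nakamura and Ruiz, alphabetically by surname: Farouk before Nakamura before Ruiz.
Full order: Achebe, Bianchi, Mbeki, Okonkwo, Yilmaz, Oyelaran, Farouk, Nakamura, Ruiz.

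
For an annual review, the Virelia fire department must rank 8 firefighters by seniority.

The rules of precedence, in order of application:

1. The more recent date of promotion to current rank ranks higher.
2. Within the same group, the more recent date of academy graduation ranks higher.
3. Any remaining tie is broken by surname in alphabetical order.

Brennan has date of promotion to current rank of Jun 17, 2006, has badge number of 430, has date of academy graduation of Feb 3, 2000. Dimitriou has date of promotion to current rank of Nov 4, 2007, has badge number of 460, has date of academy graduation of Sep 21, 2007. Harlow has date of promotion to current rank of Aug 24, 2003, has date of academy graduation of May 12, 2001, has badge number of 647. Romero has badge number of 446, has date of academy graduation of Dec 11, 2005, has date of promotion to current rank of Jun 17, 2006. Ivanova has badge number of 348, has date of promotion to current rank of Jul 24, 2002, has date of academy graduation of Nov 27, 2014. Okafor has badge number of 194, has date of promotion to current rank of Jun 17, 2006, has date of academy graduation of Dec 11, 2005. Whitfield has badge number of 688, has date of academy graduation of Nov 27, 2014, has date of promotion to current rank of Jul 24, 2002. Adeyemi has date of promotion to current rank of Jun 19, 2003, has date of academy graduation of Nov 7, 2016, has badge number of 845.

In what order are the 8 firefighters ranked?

By date of promotion to current rank (later first): Dimitriou (Nov 4, 2007); then Okafor, Romero and Brennan (each Jun 17, 2006); then Harlow (Aug 24, 2003); then Adeyemi (Jun 19, 2003); then Ivanova and Whitfield (both Jul 24, 2002).
Among Okafor, Romero and Brennan, by date of academy graduation (later first): Okafor and Romero (Dec 11, 2005) before Brennan (Feb 3, 2000).
Among Okafor and Romero, alphabetically by surname: Okafor before Romero.
Ivanova and Whitfield both have date of academy graduation Nov 27, 2014, so the next rule applies.
Among Ivanova and Whitfield, alphabetically by surname: Ivanova before Whitfield.
Full order: Dimitriou, Okafor, Romero, Brennan, Harlow, Adeyemi, Ivanova, Whitfield.

Dimitriou, Okafor, Romero, Brennan, Harlow, Adeyemi, Ivanova, Whitfield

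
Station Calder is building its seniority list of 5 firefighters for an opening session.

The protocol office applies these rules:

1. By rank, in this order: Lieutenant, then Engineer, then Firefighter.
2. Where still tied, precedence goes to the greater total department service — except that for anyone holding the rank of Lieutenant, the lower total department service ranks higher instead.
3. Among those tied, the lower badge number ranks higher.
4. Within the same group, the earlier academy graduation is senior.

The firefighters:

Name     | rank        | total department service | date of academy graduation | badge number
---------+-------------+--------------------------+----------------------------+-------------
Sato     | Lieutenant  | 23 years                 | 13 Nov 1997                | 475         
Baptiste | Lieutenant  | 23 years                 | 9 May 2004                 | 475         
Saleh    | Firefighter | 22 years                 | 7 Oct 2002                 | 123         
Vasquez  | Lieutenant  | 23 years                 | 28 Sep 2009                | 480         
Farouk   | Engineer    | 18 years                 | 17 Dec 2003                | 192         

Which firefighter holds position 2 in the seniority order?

By rank: Sato, Baptiste and Vasquez (Lieutenant); then Farouk (Engineer); then Saleh (Firefighter).
Sato, Baptiste and Vasquez all have total department service 23 years, so the next rule applies.
Among Sato, Baptiste and Vasquez, by badge number (lower first): Sato and Baptiste (475) before Vasquez (480).
Among Sato and Baptiste, by date of academy graduation (earlier first): Sato (13 Nov 1997) before Baptiste (9 May 2004).
Order: Sato, Baptiste, Vasquez, Farouk, Saleh.

Baptiste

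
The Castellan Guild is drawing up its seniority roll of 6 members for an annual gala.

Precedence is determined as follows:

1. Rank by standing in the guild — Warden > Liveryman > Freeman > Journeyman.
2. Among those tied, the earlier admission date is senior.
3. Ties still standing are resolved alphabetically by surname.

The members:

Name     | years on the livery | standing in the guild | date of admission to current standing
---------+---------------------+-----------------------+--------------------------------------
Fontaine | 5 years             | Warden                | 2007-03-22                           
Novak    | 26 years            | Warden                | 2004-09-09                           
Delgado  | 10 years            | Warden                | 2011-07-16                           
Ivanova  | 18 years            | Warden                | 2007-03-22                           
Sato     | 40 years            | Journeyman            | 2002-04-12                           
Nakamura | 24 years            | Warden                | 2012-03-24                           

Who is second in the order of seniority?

By standing in the guild: Novak, Fontaine, Ivanova, Delgado and Nakamura (Warden); then Sato (Journeyman).
Among Novak, Fontaine, Ivanova, Delgado and Nakamura, by date of admission to current standing (earlier first): Novak (2004-09-09) before Fontaine and Ivanova (2007-03-22) before Delgado (2011-07-16) before Nakamura (2012-03-24).
Among Fontaine and Ivanova, alphabetically by surname: Fontaine before Ivanova.
Order: Novak, Fontaine, Ivanova, Delgado, Nakamura, Sato.

Fontaine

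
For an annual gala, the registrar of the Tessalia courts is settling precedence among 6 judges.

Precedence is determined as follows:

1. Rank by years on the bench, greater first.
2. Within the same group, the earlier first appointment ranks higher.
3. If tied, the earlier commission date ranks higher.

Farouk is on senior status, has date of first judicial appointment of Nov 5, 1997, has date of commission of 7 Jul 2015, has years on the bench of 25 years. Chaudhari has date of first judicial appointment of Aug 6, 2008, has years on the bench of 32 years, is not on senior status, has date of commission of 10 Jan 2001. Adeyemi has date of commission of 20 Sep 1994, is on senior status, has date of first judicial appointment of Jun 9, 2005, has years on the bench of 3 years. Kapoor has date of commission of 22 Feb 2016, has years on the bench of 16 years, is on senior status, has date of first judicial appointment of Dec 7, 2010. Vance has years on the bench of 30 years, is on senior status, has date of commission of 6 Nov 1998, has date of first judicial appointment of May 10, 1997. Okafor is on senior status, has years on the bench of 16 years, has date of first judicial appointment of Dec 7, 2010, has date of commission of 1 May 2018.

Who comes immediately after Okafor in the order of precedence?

Adeyemi

By years on the bench (higher first): Chaudhari (32 years); then Vance (30 years); then Farouk (25 years); then Kapoor and Okafor (both 16 years); then Adeyemi (3 years).
Kapoor and Okafor both have date of first judicial appointment Dec 7, 2010, so the next rule applies.
Among Kapoor and Okafor, by date of commission (earlier first): Kapoor (22 Feb 2016) before Okafor (1 May 2018).
Order: Chaudhari, Vance, Farouk, Kapoor, Okafor, Adeyemi.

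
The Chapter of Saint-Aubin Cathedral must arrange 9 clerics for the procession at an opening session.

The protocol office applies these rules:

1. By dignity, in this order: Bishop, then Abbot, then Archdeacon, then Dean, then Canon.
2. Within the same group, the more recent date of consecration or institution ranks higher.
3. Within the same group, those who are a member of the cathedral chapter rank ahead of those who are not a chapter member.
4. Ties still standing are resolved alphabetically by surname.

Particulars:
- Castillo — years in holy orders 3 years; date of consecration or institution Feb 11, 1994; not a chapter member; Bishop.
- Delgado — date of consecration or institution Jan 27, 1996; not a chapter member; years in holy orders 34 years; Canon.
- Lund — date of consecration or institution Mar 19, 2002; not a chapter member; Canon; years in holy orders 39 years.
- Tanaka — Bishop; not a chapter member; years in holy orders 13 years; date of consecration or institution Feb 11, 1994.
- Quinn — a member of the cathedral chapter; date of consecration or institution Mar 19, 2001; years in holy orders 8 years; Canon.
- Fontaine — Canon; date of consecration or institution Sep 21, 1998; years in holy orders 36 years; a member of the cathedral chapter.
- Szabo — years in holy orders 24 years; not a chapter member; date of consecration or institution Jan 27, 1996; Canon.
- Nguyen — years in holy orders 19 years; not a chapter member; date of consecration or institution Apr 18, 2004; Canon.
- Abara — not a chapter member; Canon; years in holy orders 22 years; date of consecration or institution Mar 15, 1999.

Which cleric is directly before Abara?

Quinn

By dignity: Castillo and Tanaka (Bishop); then Nguyen, Lund, Quinn, Abara, Fontaine, Delgado and Szabo (Canon).
Castillo and Tanaka both have date of consecration or institution Feb 11, 1994, so the next rule applies.
Castillo and Tanaka are each not a chapter member, so the next rule applies.
Among Castillo and Tanaka, alphabetically by surname: Castillo before Tanaka.
Among Nguyen, Lund, Quinn, Abara, Fontaine, Delgado and Szabo, by date of consecration or institution (later first): Nguyen (Apr 18, 2004) before Lund (Mar 19, 2002) before Quinn (Mar 19, 2001) before Abara (Mar 15, 1999) before Fontaine (Sep 21, 1998) before Delgado and Szabo (Jan 27, 1996).
Delgado and Szabo are each not a chapter member, so the next rule applies.
Among Delgado and Szabo, alphabetically by surname: Delgado before Szabo.
Order: Castillo, Tanaka, Nguyen, Lund, Quinn, Abara, Fontaine, Delgado, Szabo.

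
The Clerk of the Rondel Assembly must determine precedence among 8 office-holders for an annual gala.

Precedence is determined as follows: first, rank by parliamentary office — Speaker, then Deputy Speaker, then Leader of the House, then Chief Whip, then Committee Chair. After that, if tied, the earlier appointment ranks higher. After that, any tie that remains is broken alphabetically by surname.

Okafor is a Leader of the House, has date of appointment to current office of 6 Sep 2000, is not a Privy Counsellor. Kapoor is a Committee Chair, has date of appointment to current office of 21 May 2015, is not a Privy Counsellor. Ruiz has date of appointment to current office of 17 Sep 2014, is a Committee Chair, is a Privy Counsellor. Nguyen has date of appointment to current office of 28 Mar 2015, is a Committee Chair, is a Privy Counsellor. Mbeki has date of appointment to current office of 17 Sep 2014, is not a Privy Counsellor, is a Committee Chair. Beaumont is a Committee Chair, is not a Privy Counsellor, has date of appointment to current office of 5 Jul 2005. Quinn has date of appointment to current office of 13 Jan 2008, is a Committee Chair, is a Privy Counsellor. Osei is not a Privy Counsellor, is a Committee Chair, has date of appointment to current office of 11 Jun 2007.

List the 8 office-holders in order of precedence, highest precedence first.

Okafor, Beaumont, Osei, Quinn, Mbeki, Ruiz, Nguyen, Kapoor

By parliamentary office: Okafor (Leader of the House); then Beaumont, Osei, Quinn, Mbeki, Ruiz, Nguyen and Kapoor (Committee Chair).
Among Beaumont, Osei, Quinn, Mbeki, Ruiz, Nguyen and Kapoor, by date of appointment to current office (earlier first): Beaumont (5 Jul 2005) before Osei (11 Jun 2007) before Quinn (13 Jan 2008) before Mbeki and Ruiz (17 Sep 2014) before Nguyen (28 Mar 2015) before Kapoor (21 May 2015).
Among Mbeki and Ruiz, alphabetically by surname: Mbeki before Ruiz.
Full order: Okafor, Beaumont, Osei, Quinn, Mbeki, Ruiz, Nguyen, Kapoor.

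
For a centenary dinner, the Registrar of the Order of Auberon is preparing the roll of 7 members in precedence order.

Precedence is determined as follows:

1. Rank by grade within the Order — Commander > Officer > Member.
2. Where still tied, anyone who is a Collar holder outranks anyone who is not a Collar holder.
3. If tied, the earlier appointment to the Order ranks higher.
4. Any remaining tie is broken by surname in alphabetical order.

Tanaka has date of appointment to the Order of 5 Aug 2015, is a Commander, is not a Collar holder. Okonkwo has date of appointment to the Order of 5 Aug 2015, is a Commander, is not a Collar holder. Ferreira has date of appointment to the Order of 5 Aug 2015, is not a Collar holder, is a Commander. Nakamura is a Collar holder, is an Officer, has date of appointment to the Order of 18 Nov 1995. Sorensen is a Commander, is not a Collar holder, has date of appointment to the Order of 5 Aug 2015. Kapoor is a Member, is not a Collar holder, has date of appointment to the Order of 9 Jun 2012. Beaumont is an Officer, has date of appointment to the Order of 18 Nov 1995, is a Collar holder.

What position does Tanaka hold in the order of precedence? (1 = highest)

4

By grade within the Order: Ferreira, Okonkwo, Sorensen and Tanaka (Commander); then Beaumont and Nakamura (Officer); then Kapoor (Member).
Ferreira, Okonkwo, Sorensen and Tanaka are each not a Collar holder, so the next rule applies.
Ferreira, Okonkwo, Sorensen and Tanaka all have date of appointment to the Order 5 Aug 2015, so the next rule applies.
Among Ferreira, Okonkwo, Sorensen and Tanaka, alphabetically by surname: Ferreira before Okonkwo before Sorensen before Tanaka.
Beaumont and Nakamura are each a Collar holder, so the next rule applies.
Beaumont and Nakamura both have date of appointment to the Order 18 Nov 1995, so the next rule applies.
Among Beaumont and Nakamura, alphabetically by surname: Beaumont before Nakamura.
Order: Ferreira, Okonkwo, Sorensen, Tanaka, Beaumont, Nakamura, Kapoor. So position 4.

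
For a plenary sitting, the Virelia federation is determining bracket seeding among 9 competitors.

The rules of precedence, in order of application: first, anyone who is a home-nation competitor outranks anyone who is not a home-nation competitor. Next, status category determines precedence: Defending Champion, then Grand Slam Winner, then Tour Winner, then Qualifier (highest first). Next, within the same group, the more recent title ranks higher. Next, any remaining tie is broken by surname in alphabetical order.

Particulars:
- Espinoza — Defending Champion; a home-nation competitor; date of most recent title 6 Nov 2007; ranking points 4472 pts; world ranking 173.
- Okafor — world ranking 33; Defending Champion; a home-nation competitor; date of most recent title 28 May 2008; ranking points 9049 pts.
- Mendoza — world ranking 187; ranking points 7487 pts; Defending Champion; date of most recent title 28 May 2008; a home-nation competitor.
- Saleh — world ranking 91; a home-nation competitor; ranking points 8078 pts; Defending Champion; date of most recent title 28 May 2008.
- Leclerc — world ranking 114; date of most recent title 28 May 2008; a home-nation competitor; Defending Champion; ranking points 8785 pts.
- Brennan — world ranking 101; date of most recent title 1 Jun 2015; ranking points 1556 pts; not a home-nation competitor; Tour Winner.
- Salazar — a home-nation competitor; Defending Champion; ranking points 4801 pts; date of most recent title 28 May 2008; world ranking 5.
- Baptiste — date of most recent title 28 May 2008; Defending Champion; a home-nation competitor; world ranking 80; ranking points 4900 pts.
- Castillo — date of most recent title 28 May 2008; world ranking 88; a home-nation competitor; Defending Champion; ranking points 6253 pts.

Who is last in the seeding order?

By the first rule: Baptiste, Castillo, Leclerc, Mendoza, Okafor, Salazar, Saleh and Espinoza (each a home-nation competitor); then Brennan (not a home-nation competitor).
Baptiste, Castillo, Leclerc, Mendoza, Okafor, Salazar, Saleh and Espinoza are each Defending Champion, so the next rule applies.
Among Baptiste, Castillo, Leclerc, Mendoza, Okafor, Salazar, Saleh and Espinoza, by date of most recent title (later first): Baptiste, Castillo, Leclerc, Mendoza, Okafor, Salazar and Saleh (28 May 2008) before Espinoza (6 Nov 2007).
Among Baptiste, Castillo, Leclerc, Mendoza, Okafor, Salazar and Saleh, alphabetically by surname: Baptiste before Castillo before Leclerc before Mendoza before Okafor before Salazar before Saleh.
Order: Baptiste, Castillo, Leclerc, Mendoza, Okafor, Salazar, Saleh, Espinoza, Brennan.

Brennan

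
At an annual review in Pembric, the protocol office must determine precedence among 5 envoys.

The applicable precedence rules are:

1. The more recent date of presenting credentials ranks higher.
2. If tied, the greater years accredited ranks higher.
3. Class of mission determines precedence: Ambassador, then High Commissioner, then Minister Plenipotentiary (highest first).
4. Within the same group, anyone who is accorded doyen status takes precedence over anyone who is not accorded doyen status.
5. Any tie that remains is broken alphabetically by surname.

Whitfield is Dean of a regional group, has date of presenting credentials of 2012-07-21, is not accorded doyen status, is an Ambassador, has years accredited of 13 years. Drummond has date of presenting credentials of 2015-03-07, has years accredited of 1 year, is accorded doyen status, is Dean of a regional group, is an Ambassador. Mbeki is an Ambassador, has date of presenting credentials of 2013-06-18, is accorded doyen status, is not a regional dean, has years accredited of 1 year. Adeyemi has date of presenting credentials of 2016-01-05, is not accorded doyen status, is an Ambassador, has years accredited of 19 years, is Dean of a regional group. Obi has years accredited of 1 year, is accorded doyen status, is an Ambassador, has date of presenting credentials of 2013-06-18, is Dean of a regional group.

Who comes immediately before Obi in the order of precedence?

Mbeki

By date of presenting credentials (later first): Adeyemi (2016-01-05); then Drummond (2015-03-07); then Mbeki and Obi (both 2013-06-18); then Whitfield (2012-07-21).
Mbeki and Obi both have years accredited 1 year, so the next rule applies.
Mbeki and Obi are each Ambassador, so the next rule applies.
Mbeki and Obi are each accorded doyen status, so the next rule applies.
Among Mbeki and Obi, alphabetically by surname: Mbeki before Obi.
Order: Adeyemi, Drummond, Mbeki, Obi, Whitfield.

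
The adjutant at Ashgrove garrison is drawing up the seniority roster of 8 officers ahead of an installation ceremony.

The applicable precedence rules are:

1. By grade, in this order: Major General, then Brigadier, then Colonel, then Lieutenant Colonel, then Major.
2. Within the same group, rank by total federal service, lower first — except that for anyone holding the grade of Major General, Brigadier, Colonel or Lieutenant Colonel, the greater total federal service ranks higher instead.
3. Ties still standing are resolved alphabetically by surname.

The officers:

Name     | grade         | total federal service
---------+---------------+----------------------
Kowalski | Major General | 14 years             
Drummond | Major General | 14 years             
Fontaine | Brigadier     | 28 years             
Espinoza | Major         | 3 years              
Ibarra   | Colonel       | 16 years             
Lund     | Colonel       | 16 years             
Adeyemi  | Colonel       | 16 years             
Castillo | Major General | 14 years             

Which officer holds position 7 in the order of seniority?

By grade: Castillo, Drummond and Kowalski (Major General); then Fontaine (Brigadier); then Adeyemi, Ibarra and Lund (Colonel); then Espinoza (Major).
Castillo, Drummond and Kowalski all have total federal service 14 years, so the next rule applies.
Among Castillo, Drummond and Kowalski, alphabetically by surname: Castillo before Drummond before Kowalski.
Adeyemi, Ibarra and Lund all have total federal service 16 years, so the next rule applies.
Among Adeyemi, Ibarra and Lund, alphabetically by surname: Adeyemi before Ibarra before Lund.
Order: Castillo, Drummond, Kowalski, Fontaine, Adeyemi, Ibarra, Lund, Espinoza.

Lund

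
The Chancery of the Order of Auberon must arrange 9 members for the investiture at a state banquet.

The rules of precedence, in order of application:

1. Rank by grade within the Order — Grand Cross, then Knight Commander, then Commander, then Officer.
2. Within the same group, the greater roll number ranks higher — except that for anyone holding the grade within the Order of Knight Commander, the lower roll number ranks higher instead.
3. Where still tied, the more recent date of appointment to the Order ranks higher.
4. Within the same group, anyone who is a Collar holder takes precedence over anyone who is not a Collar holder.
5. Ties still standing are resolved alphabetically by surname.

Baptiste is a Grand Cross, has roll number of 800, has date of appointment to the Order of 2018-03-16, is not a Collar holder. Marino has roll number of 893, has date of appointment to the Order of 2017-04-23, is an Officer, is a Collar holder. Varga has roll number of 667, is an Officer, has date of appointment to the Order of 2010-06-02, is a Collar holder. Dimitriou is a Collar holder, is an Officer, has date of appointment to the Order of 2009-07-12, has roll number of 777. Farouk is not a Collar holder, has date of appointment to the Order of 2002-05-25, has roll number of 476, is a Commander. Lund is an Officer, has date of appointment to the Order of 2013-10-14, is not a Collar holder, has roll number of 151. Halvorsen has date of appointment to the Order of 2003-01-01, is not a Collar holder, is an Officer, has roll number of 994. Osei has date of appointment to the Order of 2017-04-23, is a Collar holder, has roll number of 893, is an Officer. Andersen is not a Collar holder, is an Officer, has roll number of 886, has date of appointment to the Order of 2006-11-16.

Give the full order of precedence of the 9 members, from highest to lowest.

By grade within the Order: Baptiste (Grand Cross); then Farouk (Commander); then Halvorsen, Marino, Osei, Andersen, Dimitriou, Varga and Lund (Officer).
Among Halvorsen, Marino, Osei, Andersen, Dimitriou, Varga and Lund, by roll number (higher first): Halvorsen (994) before Marino and Osei (893) before Andersen (886) before Dimitriou (777) before Varga (667) before Lund (151).
Marino and Osei both have date of appointment to the Order 2017-04-23, so the next rule applies.
Marino and Osei are each a Collar holder, so the next rule applies.
Among Marino and Osei, alphabetically by surname: Marino before Osei.
Full order: Baptiste, Farouk, Halvorsen, Marino, Osei, Andersen, Dimitriou, Varga, Lund.

Baptiste, Farouk, Halvorsen, Marino, Osei, Andersen, Dimitriou, Varga, Lund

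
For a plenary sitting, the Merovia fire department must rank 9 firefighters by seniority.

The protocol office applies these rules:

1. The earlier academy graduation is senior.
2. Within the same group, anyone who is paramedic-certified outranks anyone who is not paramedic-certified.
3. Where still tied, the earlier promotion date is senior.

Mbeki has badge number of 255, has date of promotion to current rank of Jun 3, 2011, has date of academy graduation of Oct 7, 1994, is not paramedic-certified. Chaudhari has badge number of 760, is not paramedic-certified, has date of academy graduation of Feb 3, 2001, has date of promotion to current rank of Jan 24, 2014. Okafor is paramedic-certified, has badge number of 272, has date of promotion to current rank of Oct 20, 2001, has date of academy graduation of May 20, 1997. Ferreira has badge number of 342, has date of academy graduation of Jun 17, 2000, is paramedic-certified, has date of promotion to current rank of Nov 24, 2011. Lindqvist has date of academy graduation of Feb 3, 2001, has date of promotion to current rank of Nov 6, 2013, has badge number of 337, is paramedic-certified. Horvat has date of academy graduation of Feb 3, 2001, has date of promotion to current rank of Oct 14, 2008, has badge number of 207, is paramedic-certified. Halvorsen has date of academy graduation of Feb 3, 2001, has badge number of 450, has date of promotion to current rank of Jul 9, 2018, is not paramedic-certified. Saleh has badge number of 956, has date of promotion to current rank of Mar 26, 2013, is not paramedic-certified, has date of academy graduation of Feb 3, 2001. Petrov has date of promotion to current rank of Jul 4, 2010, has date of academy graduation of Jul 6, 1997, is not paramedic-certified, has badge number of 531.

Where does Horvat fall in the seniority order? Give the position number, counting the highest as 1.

By date of academy graduation (earlier first): Mbeki (Oct 7, 1994); then Okafor (May 20, 1997); then Petrov (Jul 6, 1997); then Ferreira (Jun 17, 2000); then Horvat, Lindqvist, Saleh, Chaudhari and Halvorsen (each Feb 3, 2001).
Among Horvat, Lindqvist, Saleh, Chaudhari and Halvorsen, paramedic-certified before not paramedic-certified: Horvat and Lindqvist (paramedic-certified) before Saleh, Chaudhari and Halvorsen (not paramedic-certified).
Among Horvat and Lindqvist, by date of promotion to current rank (earlier first): Horvat (Oct 14, 2008) before Lindqvist (Nov 6, 2013).
Among Saleh, Chaudhari and Halvorsen, by date of promotion to current rank (earlier first): Saleh (Mar 26, 2013) before Chaudhari (Jan 24, 2014) before Halvorsen (Jul 9, 2018).
Order: Mbeki, Okafor, Petrov, Ferreira, Horvat, Lindqvist, Saleh, Chaudhari, Halvorsen. So position 5.

5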